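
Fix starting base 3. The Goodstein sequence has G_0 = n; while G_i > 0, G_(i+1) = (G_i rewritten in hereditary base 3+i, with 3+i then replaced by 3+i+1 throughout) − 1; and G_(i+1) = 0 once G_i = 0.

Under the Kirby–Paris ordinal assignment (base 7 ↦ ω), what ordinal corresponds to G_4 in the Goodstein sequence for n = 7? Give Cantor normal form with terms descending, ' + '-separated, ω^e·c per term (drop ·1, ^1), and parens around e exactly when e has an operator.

ω + 2

G_0 = 7. HB_3(7) = 2·3 + 1. Bump = 9. G_1 = 8.
G_1 = 8. HB_4(8) = 2·4. Bump = 10. G_2 = 9.
G_2 = 9. HB_5(9) = 5 + 4. Bump = 10. G_3 = 9.
G_3 = 9. HB_6(9) = 6 + 3. Bump = 10. G_4 = 9.
G_4 = 9. HB_7(9) = 7 + 2. Bump = 10. G_5 = 9.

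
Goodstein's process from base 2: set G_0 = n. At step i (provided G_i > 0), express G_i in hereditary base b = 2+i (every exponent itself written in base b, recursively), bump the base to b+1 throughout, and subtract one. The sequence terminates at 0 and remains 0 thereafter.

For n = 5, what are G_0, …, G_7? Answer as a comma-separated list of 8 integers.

5, 27, 255, 467, 775, 1197, 1751, 2454

5 —HB2→ 2^2 + 1 —bump→ 3^3 + 1 = 28 —(−1)→ 27
27 —HB3→ 3^3 —bump→ 4^4 = 256 —(−1)→ 255
255 —HB4→ 3·4^3 + 3·4^2 + 3·4 + 3 —bump→ 3·5^3 + 3·5^2 + 3·5 + 3 = 468 —(−1)→ 467
467 —HB5→ 3·5^3 + 3·5^2 + 3·5 + 2 —bump→ 3·6^3 + 3·6^2 + 3·6 + 2 = 776 —(−1)→ 775
775 —HB6→ 3·6^3 + 3·6^2 + 3·6 + 1 —bump→ 3·7^3 + 3·7^2 + 3·7 + 1 = 1198 —(−1)→ 1197
1197 —HB7→ 3·7^3 + 3·7^2 + 3·7 —bump→ 3·8^3 + 3·8^2 + 3·8 = 1752 —(−1)→ 1751
1751 —HB8→ 3·8^3 + 3·8^2 + 2·8 + 7 —bump→ 3·9^3 + 3·9^2 + 2·9 + 7 = 2455 —(−1)→ 2454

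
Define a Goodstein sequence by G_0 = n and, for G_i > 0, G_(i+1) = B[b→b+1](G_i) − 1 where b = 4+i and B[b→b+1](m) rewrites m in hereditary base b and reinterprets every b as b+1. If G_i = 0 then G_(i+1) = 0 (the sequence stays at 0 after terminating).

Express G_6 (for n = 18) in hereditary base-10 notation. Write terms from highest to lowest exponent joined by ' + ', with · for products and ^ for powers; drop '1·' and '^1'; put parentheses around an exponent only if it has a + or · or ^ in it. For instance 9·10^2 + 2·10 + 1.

18 —HB4→ 4^2 + 2 —bump→ 5^2 + 2 = 27 —(−1)→ 26
26 —HB5→ 5^2 + 1 —bump→ 6^2 + 1 = 37 —(−1)→ 36
36 —HB6→ 6^2 —bump→ 7^2 = 49 —(−1)→ 48
48 —HB7→ 6·7 + 6 —bump→ 6·8 + 6 = 54 —(−1)→ 53
53 —HB8→ 6·8 + 5 —bump→ 6·9 + 5 = 59 —(−1)→ 58
58 —HB9→ 6·9 + 4 —bump→ 6·10 + 4 = 64 —(−1)→ 63
63 —HB10→ 6·10 + 3 —bump→ 6·11 + 3 = 69 —(−1)→ 68

6·10 + 3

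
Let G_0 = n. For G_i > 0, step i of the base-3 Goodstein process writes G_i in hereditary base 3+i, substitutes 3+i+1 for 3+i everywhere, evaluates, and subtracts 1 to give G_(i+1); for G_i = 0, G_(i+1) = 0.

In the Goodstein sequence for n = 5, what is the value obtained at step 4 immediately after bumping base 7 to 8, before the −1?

base 3: 5 = 3 + 2; at 4: 4 + 2 = 6; next = 5
base 4: 5 = 4 + 1; at 5: 5 + 1 = 6; next = 5
base 5: 5 = 5; at 6: 6 = 6; next = 5
base 6: 5 = 5; at 7: 5 = 5; next = 4
base 7: 4 = 4; at 8: 4 = 4; next = 3

4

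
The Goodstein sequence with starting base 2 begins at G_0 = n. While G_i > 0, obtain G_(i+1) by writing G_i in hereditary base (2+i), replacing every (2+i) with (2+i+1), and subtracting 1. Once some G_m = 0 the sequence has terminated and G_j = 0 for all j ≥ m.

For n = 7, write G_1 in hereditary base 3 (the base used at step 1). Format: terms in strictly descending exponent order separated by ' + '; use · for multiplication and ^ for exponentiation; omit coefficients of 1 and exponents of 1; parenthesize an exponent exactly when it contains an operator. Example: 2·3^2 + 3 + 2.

7 —HB2→ 2^2 + 2 + 1 —bump→ 3^3 + 3 + 1 = 31 —(−1)→ 30
30 —HB3→ 3^3 + 3 —bump→ 4^4 + 4 = 260 —(−1)→ 259

3^3 + 3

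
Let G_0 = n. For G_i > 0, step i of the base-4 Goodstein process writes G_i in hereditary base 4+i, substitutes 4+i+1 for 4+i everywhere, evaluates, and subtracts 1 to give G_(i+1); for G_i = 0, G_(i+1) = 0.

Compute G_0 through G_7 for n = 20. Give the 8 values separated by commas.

20, 29, 39, 51, 65, 81, 99, 107

20 —HB4→ 4^2 + 4 —bump→ 5^2 + 5 = 30 —(−1)→ 29
29 —HB5→ 5^2 + 4 —bump→ 6^2 + 4 = 40 —(−1)→ 39
39 —HB6→ 6^2 + 3 —bump→ 7^2 + 3 = 52 —(−1)→ 51
51 —HB7→ 7^2 + 2 —bump→ 8^2 + 2 = 66 —(−1)→ 65
65 —HB8→ 8^2 + 1 —bump→ 9^2 + 1 = 82 —(−1)→ 81
81 —HB9→ 9^2 —bump→ 10^2 = 100 —(−1)→ 99
99 —HB10→ 9·10 + 9 —bump→ 9·11 + 9 = 108 —(−1)→ 107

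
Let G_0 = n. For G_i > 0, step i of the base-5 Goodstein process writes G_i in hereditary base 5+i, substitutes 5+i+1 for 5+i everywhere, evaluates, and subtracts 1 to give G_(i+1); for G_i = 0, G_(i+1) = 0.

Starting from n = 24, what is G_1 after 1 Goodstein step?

(0) 24|_5 = 4·5 + 4 ↦ 4·6 + 4|_6 = 28 ⇒ 27
(1) 27|_6 = 4·6 + 3 ↦ 4·7 + 3|_7 = 31 ⇒ 30

27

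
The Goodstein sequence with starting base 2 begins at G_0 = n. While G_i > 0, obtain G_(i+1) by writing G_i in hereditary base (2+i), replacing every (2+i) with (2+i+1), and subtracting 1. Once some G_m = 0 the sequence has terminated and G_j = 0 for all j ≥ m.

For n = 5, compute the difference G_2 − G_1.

228

step 0: 5 = 2^2 + 1; sub 3 for 2: 3^3 + 1; = 28; G_1 = 28−1 = 27
step 1: 27 = 3^3; sub 4 for 3: 4^4; = 256; G_2 = 256−1 = 255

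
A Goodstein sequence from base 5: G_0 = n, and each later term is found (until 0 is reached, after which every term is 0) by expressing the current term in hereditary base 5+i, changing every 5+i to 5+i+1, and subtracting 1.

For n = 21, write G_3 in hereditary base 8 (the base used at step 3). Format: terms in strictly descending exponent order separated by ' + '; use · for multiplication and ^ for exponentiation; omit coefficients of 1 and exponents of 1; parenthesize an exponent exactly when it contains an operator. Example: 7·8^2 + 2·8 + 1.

step 0: 21 = 4·5 + 1; sub 6 for 5: 4·6 + 1; = 25; G_1 = 25−1 = 24
step 1: 24 = 4·6; sub 7 for 6: 4·7; = 28; G_2 = 28−1 = 27
step 2: 27 = 3·7 + 6; sub 8 for 7: 3·8 + 6; = 30; G_3 = 30−1 = 29
step 3: 29 = 3·8 + 5; sub 9 for 8: 3·9 + 5; = 32; G_4 = 32−1 = 31

3·8 + 5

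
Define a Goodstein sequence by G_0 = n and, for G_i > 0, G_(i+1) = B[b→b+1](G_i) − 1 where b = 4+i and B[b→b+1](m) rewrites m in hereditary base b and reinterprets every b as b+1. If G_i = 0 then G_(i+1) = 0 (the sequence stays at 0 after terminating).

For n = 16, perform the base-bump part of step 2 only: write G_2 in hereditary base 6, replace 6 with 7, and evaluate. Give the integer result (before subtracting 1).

31

i=0: 16 = 4^2 (b=4); 4→5: 5^2 = 25; 25−1 = 24
i=1: 24 = 4·5 + 4 (b=5); 5→6: 4·6 + 4 = 28; 28−1 = 27
i=2: 27 = 4·6 + 3 (b=6); 6→7: 4·7 + 3 = 31; 31−1 = 30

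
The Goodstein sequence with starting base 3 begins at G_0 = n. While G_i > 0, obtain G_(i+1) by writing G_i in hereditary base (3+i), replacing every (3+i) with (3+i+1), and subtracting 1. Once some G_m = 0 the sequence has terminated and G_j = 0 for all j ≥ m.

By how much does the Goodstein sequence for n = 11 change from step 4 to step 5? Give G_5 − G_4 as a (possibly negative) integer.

4

G_0 = 11. HB_3(11) = 3^2 + 2. Bump = 18. G_1 = 17.
G_1 = 17. HB_4(17) = 4^2 + 1. Bump = 26. G_2 = 25.
G_2 = 25. HB_5(25) = 5^2. Bump = 36. G_3 = 35.
G_3 = 35. HB_6(35) = 5·6 + 5. Bump = 40. G_4 = 39.
G_4 = 39. HB_7(39) = 5·7 + 4. Bump = 44. G_5 = 43.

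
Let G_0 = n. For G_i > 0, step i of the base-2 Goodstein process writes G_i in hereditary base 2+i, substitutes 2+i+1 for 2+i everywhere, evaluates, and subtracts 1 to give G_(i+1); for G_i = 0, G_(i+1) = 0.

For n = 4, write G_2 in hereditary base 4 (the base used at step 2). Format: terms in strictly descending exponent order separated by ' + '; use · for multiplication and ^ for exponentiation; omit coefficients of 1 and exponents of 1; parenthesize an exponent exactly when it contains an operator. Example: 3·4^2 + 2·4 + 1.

2·4^2 + 2·4 + 1

[0] 4 ≡ 2^2 (base 2). Lift 3: 27. −1: 26.
[1] 26 ≡ 2·3^2 + 2·3 + 2 (base 3). Lift 4: 42. −1: 41.
[2] 41 ≡ 2·4^2 + 2·4 + 1 (base 4). Lift 5: 61. −1: 60.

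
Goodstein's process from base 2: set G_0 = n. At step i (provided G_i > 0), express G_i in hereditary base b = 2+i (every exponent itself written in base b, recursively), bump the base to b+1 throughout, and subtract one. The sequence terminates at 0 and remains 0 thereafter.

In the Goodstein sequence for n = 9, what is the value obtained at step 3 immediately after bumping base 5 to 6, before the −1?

(0) 9|_2 = 2^(2 + 1) + 1 ↦ 3^(3 + 1) + 1|_3 = 82 ⇒ 81
(1) 81|_3 = 3^(3 + 1) ↦ 4^(4 + 1)|_4 = 1024 ⇒ 1023
(2) 1023|_4 = 3·4^4 + 3·4^3 + 3·4^2 + 3·4 + 3 ↦ 3·5^5 + 3·5^3 + 3·5^2 + 3·5 + 3|_5 = 9843 ⇒ 9842

140744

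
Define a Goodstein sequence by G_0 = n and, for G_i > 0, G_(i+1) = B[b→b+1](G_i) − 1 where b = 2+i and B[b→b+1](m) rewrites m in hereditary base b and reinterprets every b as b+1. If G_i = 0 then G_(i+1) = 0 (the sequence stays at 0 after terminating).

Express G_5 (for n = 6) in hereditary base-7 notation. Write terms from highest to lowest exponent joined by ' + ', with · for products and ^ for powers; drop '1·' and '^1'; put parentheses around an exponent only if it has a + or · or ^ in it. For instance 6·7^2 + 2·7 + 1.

G_0 = 6. HB_2(6) = 2^2 + 2. Bump = 30. G_1 = 29.
G_1 = 29. HB_3(29) = 3^3 + 2. Bump = 258. G_2 = 257.
G_2 = 257. HB_4(257) = 4^4 + 1. Bump = 3126. G_3 = 3125.
G_3 = 3125. HB_5(3125) = 5^5. Bump = 46656. G_4 = 46655.
G_4 = 46655. HB_6(46655) = 5·6^5 + 5·6^4 + 5·6^3 + 5·6^2 + 5·6 + 5. Bump = 98040. G_5 = 98039.
G_5 = 98039. HB_7(98039) = 5·7^5 + 5·7^4 + 5·7^3 + 5·7^2 + 5·7 + 4. Bump = 187244. G_6 = 187243.

5·7^5 + 5·7^4 + 5·7^3 + 5·7^2 + 5·7 + 4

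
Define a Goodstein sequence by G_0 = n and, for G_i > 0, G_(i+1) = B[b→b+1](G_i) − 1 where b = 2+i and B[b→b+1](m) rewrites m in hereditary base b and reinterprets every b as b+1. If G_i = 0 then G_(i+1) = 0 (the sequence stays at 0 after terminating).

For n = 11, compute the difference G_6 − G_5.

i=0: 11 = 2^(2 + 1) + 2 + 1 (b=2); 2→3: 3^(3 + 1) + 3 + 1 = 85; 85−1 = 84
i=1: 84 = 3^(3 + 1) + 3 (b=3); 3→4: 4^(4 + 1) + 4 = 1028; 1028−1 = 1027
i=2: 1027 = 4^(4 + 1) + 3 (b=4); 4→5: 5^(5 + 1) + 3 = 15628; 15628−1 = 15627
i=3: 15627 = 5^(5 + 1) + 2 (b=5); 5→6: 6^(6 + 1) + 2 = 279938; 279938−1 = 279937
i=4: 279937 = 6^(6 + 1) + 1 (b=6); 6→7: 7^(7 + 1) + 1 = 5764802; 5764802−1 = 5764801
i=5: 5764801 = 7^(7 + 1) (b=7); 7→8: 8^(8 + 1) = 134217728; 134217728−1 = 134217727

128452926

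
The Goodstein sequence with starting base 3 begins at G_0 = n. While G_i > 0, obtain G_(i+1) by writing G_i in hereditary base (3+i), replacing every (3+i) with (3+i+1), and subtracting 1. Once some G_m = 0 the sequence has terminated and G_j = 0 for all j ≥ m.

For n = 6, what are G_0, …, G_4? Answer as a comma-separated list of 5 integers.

[0] 6 ≡ 2·3 (base 3). Lift 4: 8. −1: 7.
[1] 7 ≡ 4 + 3 (base 4). Lift 5: 8. −1: 7.
[2] 7 ≡ 5 + 2 (base 5). Lift 6: 8. −1: 7.
[3] 7 ≡ 6 + 1 (base 6). Lift 7: 8. −1: 7.

6, 7, 7, 7, 7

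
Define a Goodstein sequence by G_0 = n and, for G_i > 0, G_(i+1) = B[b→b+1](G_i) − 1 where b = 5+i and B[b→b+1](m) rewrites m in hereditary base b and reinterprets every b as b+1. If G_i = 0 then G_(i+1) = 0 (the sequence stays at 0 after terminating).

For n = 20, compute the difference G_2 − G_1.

G_0=20  [base 5] 4·5  →[5↦6]→  4·6 = 24  −1 ⇒ G_1=23
G_1=23  [base 6] 3·6 + 5  →[6↦7]→  3·7 + 5 = 26  −1 ⇒ G_2=25

2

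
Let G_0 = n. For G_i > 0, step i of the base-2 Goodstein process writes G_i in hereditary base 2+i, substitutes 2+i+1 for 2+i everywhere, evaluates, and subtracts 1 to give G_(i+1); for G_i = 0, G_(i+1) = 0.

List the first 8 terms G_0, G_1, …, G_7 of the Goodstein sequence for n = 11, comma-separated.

11, 84, 1027, 15627, 279937, 5764801, 134217727, 2749609302

step 0: 11 = 2^(2 + 1) + 2 + 1; sub 3 for 2: 3^(3 + 1) + 3 + 1; = 85; G_1 = 85−1 = 84
step 1: 84 = 3^(3 + 1) + 3; sub 4 for 3: 4^(4 + 1) + 4; = 1028; G_2 = 1028−1 = 1027
step 2: 1027 = 4^(4 + 1) + 3; sub 5 for 4: 5^(5 + 1) + 3; = 15628; G_3 = 15628−1 = 15627
step 3: 15627 = 5^(5 + 1) + 2; sub 6 for 5: 6^(6 + 1) + 2; = 279938; G_4 = 279938−1 = 279937
step 4: 279937 = 6^(6 + 1) + 1; sub 7 for 6: 7^(7 + 1) + 1; = 5764802; G_5 = 5764802−1 = 5764801
step 5: 5764801 = 7^(7 + 1); sub 8 for 7: 8^(8 + 1); = 134217728; G_6 = 134217728−1 = 134217727
step 6: 134217727 = 7·8^8 + 7·8^7 + 7·8^6 + 7·8^5 + 7·8^4 + 7·8^3 + 7·8^2 + 7·8 + 7; sub 9 for 8: 7·9^9 + 7·9^7 + 7·9^6 + 7·9^5 + 7·9^4 + 7·9^3 + 7·9^2 + 7·9 + 7; = 2749609303; G_7 = 2749609303−1 = 2749609302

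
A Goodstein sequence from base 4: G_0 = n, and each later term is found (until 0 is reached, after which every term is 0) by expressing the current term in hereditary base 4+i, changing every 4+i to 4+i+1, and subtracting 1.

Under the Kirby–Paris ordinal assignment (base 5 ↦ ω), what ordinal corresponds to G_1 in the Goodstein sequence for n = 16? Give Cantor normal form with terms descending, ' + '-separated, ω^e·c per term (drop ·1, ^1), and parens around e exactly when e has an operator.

ω·4 + 4

i=0: 16 = 4^2 (b=4); 4→5: 5^2 = 25; 25−1 = 24
i=1: 24 = 4·5 + 4 (b=5); 5→6: 4·6 + 4 = 28; 28−1 = 27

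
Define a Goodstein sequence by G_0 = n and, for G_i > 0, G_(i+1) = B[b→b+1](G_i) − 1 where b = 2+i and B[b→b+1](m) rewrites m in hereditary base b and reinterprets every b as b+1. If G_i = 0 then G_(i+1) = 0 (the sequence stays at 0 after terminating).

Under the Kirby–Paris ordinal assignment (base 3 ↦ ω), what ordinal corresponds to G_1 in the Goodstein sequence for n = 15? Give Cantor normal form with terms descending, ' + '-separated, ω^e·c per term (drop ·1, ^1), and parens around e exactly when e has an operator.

ω^(ω + 1) + ω^ω + ω

step 0: 15 = 2^(2 + 1) + 2^2 + 2 + 1; sub 3 for 2: 3^(3 + 1) + 3^3 + 3 + 1; = 112; G_1 = 112−1 = 111
step 1: 111 = 3^(3 + 1) + 3^3 + 3; sub 4 for 3: 4^(4 + 1) + 4^4 + 4; = 1284; G_2 = 1284−1 = 1283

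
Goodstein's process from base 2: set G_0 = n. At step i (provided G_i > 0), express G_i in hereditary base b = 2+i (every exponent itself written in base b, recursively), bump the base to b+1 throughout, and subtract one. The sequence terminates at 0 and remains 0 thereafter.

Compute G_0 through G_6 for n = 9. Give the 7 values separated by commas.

9, 81, 1023, 9842, 140743, 2471826, 50333399

G_0=9  [base 2] 2^(2 + 1) + 1  →[2↦3]→  3^(3 + 1) + 1 = 82  −1 ⇒ G_1=81
G_1=81  [base 3] 3^(3 + 1)  →[3↦4]→  4^(4 + 1) = 1024  −1 ⇒ G_2=1023
G_2=1023  [base 4] 3·4^4 + 3·4^3 + 3·4^2 + 3·4 + 3  →[4↦5]→  3·5^5 + 3·5^3 + 3·5^2 + 3·5 + 3 = 9843  −1 ⇒ G_3=9842
G_3=9842  [base 5] 3·5^5 + 3·5^3 + 3·5^2 + 3·5 + 2  →[5↦6]→  3·6^6 + 3·6^3 + 3·6^2 + 3·6 + 2 = 140744  −1 ⇒ G_4=140743
G_4=140743  [base 6] 3·6^6 + 3·6^3 + 3·6^2 + 3·6 + 1  →[6↦7]→  3·7^7 + 3·7^3 + 3·7^2 + 3·7 + 1 = 2471827  −1 ⇒ G_5=2471826
G_5=2471826  [base 7] 3·7^7 + 3·7^3 + 3·7^2 + 3·7  →[7↦8]→  3·8^8 + 3·8^3 + 3·8^2 + 3·8 = 50333400  −1 ⇒ G_6=50333399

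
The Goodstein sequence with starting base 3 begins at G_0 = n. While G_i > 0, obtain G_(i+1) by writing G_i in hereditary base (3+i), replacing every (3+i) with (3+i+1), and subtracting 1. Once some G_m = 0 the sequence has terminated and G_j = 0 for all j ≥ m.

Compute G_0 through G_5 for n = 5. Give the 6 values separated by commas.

5, 5, 5, 5, 4, 3

G_0=5  [base 3] 3 + 2  →[3↦4]→  4 + 2 = 6  −1 ⇒ G_1=5
G_1=5  [base 4] 4 + 1  →[4↦5]→  5 + 1 = 6  −1 ⇒ G_2=5
G_2=5  [base 5] 5  →[5↦6]→  6 = 6  −1 ⇒ G_3=5
G_3=5  [base 6] 5  →[6↦7]→  5 = 5  −1 ⇒ G_4=4
G_4=4  [base 7] 4  →[7↦8]→  4 = 4  −1 ⇒ G_5=3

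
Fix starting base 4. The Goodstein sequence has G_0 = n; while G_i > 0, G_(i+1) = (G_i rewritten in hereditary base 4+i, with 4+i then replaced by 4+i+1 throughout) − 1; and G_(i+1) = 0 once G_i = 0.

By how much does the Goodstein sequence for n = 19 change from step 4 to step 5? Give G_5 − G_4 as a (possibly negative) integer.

step 0: 19 = 4^2 + 3; sub 5 for 4: 5^2 + 3; = 28; G_1 = 28−1 = 27
step 1: 27 = 5^2 + 2; sub 6 for 5: 6^2 + 2; = 38; G_2 = 38−1 = 37
step 2: 37 = 6^2 + 1; sub 7 for 6: 7^2 + 1; = 50; G_3 = 50−1 = 49
step 3: 49 = 7^2; sub 8 for 7: 8^2; = 64; G_4 = 64−1 = 63
step 4: 63 = 7·8 + 7; sub 9 for 8: 7·9 + 7; = 70; G_5 = 70−1 = 69

6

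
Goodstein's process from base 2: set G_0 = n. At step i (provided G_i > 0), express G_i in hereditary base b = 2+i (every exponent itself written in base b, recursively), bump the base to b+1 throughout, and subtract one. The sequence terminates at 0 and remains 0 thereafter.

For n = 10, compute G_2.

10 —HB2→ 2^(2 + 1) + 2 —bump→ 3^(3 + 1) + 3 = 84 —(−1)→ 83
83 —HB3→ 3^(3 + 1) + 2 —bump→ 4^(4 + 1) + 2 = 1026 —(−1)→ 1025
1025 —HB4→ 4^(4 + 1) + 1 —bump→ 5^(5 + 1) + 1 = 15626 —(−1)→ 15625

1025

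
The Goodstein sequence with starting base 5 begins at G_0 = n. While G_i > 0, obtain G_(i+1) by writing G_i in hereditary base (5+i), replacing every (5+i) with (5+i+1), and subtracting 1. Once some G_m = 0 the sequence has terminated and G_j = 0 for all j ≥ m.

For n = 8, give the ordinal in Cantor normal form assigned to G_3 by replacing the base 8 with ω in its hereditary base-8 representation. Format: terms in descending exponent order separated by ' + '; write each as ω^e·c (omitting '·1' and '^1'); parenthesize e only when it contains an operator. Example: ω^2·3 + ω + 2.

i=0: 8 = 5 + 3 (b=5); 5→6: 6 + 3 = 9; 9−1 = 8
i=1: 8 = 6 + 2 (b=6); 6→7: 7 + 2 = 9; 9−1 = 8
i=2: 8 = 7 + 1 (b=7); 7→8: 8 + 1 = 9; 9−1 = 8
i=3: 8 = 8 (b=8); 8→9: 9 = 9; 9−1 = 8

ω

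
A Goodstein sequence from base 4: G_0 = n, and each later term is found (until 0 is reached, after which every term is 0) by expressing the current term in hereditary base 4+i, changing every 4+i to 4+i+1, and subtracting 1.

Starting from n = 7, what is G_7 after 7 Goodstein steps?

4

G_0=7  [base 4] 4 + 3  →[4↦5]→  5 + 3 = 8  −1 ⇒ G_1=7
G_1=7  [base 5] 5 + 2  →[5↦6]→  6 + 2 = 8  −1 ⇒ G_2=7
G_2=7  [base 6] 6 + 1  →[6↦7]→  7 + 1 = 8  −1 ⇒ G_3=7
G_3=7  [base 7] 7  →[7↦8]→  8 = 8  −1 ⇒ G_4=7
G_4=7  [base 8] 7  →[8↦9]→  7 = 7  −1 ⇒ G_5=6
G_5=6  [base 9] 6  →[9↦10]→  6 = 6  −1 ⇒ G_6=5
G_6=5  [base 10] 5  →[10↦11]→  5 = 5  −1 ⇒ G_7=4
G_7=4  [base 11] 4  →[11↦12]→  4 = 4  −1 ⇒ G_8=3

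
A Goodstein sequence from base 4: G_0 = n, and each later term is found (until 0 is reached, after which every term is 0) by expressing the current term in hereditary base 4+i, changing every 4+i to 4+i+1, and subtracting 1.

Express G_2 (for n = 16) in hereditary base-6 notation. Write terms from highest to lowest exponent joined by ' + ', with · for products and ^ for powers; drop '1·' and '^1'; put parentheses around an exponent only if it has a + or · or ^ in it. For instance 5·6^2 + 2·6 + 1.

4·6 + 3

(0) 16|_4 = 4^2 ↦ 5^2|_5 = 25 ⇒ 24
(1) 24|_5 = 4·5 + 4 ↦ 4·6 + 4|_6 = 28 ⇒ 27
(2) 27|_6 = 4·6 + 3 ↦ 4·7 + 3|_7 = 31 ⇒ 30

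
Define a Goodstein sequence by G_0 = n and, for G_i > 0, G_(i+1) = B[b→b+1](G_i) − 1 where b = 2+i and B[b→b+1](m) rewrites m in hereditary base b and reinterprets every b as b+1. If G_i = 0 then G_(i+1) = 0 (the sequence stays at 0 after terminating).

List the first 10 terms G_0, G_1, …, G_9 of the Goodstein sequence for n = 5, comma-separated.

base 2: 5 = 2^2 + 1; at 3: 3^3 + 1 = 28; next = 27
base 3: 27 = 3^3; at 4: 4^4 = 256; next = 255
base 4: 255 = 3·4^3 + 3·4^2 + 3·4 + 3; at 5: 3·5^3 + 3·5^2 + 3·5 + 3 = 468; next = 467
base 5: 467 = 3·5^3 + 3·5^2 + 3·5 + 2; at 6: 3·6^3 + 3·6^2 + 3·6 + 2 = 776; next = 775
base 6: 775 = 3·6^3 + 3·6^2 + 3·6 + 1; at 7: 3·7^3 + 3·7^2 + 3·7 + 1 = 1198; next = 1197
base 7: 1197 = 3·7^3 + 3·7^2 + 3·7; at 8: 3·8^3 + 3·8^2 + 3·8 = 1752; next = 1751
base 8: 1751 = 3·8^3 + 3·8^2 + 2·8 + 7; at 9: 3·9^3 + 3·9^2 + 2·9 + 7 = 2455; next = 2454
base 9: 2454 = 3·9^3 + 3·9^2 + 2·9 + 6; at 10: 3·10^3 + 3·10^2 + 2·10 + 6 = 3326; next = 3325
base 10: 3325 = 3·10^3 + 3·10^2 + 2·10 + 5; at 11: 3·11^3 + 3·11^2 + 2·11 + 5 = 4383; next = 4382

5, 27, 255, 467, 775, 1197, 1751, 2454, 3325, 4382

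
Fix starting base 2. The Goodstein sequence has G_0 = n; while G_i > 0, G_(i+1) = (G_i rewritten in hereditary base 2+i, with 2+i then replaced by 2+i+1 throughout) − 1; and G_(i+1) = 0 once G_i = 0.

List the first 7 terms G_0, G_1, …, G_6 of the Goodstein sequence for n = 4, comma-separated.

i=0: 4 = 2^2 (b=2); 2→3: 3^3 = 27; 27−1 = 26
i=1: 26 = 2·3^2 + 2·3 + 2 (b=3); 3→4: 2·4^2 + 2·4 + 2 = 42; 42−1 = 41
i=2: 41 = 2·4^2 + 2·4 + 1 (b=4); 4→5: 2·5^2 + 2·5 + 1 = 61; 61−1 = 60
i=3: 60 = 2·5^2 + 2·5 (b=5); 5→6: 2·6^2 + 2·6 = 84; 84−1 = 83
i=4: 83 = 2·6^2 + 6 + 5 (b=6); 6→7: 2·7^2 + 7 + 5 = 110; 110−1 = 109
i=5: 109 = 2·7^2 + 7 + 4 (b=7); 7→8: 2·8^2 + 8 + 4 = 140; 140−1 = 139

4, 26, 41, 60, 83, 109, 139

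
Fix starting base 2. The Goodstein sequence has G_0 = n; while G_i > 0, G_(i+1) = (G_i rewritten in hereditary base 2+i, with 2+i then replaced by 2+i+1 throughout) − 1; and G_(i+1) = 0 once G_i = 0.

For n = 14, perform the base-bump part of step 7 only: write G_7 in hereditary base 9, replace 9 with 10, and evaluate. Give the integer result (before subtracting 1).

100000555552

(0) 14|_2 = 2^(2 + 1) + 2^2 + 2 ↦ 3^(3 + 1) + 3^3 + 3|_3 = 111 ⇒ 110
(1) 110|_3 = 3^(3 + 1) + 3^3 + 2 ↦ 4^(4 + 1) + 4^4 + 2|_4 = 1282 ⇒ 1281
(2) 1281|_4 = 4^(4 + 1) + 4^4 + 1 ↦ 5^(5 + 1) + 5^5 + 1|_5 = 18751 ⇒ 18750
(3) 18750|_5 = 5^(5 + 1) + 5^5 ↦ 6^(6 + 1) + 6^6|_6 = 326592 ⇒ 326591
(4) 326591|_6 = 6^(6 + 1) + 5·6^5 + 5·6^4 + 5·6^3 + 5·6^2 + 5·6 + 5 ↦ 7^(7 + 1) + 5·7^5 + 5·7^4 + 5·7^3 + 5·7^2 + 5·7 + 5|_7 = 5862841 ⇒ 5862840
(5) 5862840|_7 = 7^(7 + 1) + 5·7^5 + 5·7^4 + 5·7^3 + 5·7^2 + 5·7 + 4 ↦ 8^(8 + 1) + 5·8^5 + 5·8^4 + 5·8^3 + 5·8^2 + 5·8 + 4|_8 = 134404972 ⇒ 134404971
(6) 134404971|_8 = 8^(8 + 1) + 5·8^5 + 5·8^4 + 5·8^3 + 5·8^2 + 5·8 + 3 ↦ 9^(9 + 1) + 5·9^5 + 5·9^4 + 5·9^3 + 5·9^2 + 5·9 + 3|_9 = 3487116549 ⇒ 3487116548
(7) 3487116548|_9 = 9^(9 + 1) + 5·9^5 + 5·9^4 + 5·9^3 + 5·9^2 + 5·9 + 2 ↦ 10^(10 + 1) + 5·10^5 + 5·10^4 + 5·10^3 + 5·10^2 + 5·10 + 2|_10 = 100000555552 ⇒ 100000555551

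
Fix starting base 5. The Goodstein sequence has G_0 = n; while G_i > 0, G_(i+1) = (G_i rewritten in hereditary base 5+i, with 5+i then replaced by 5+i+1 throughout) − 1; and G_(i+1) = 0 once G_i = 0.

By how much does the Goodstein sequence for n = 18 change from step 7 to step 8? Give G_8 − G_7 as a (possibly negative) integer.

1

i=0: 18 = 3·5 + 3 (b=5); 5→6: 3·6 + 3 = 21; 21−1 = 20
i=1: 20 = 3·6 + 2 (b=6); 6→7: 3·7 + 2 = 23; 23−1 = 22
i=2: 22 = 3·7 + 1 (b=7); 7→8: 3·8 + 1 = 25; 25−1 = 24
i=3: 24 = 3·8 (b=8); 8→9: 3·9 = 27; 27−1 = 26
i=4: 26 = 2·9 + 8 (b=9); 9→10: 2·10 + 8 = 28; 28−1 = 27
i=5: 27 = 2·10 + 7 (b=10); 10→11: 2·11 + 7 = 29; 29−1 = 28
i=6: 28 = 2·11 + 6 (b=11); 11→12: 2·12 + 6 = 30; 30−1 = 29
i=7: 29 = 2·12 + 5 (b=12); 12→13: 2·13 + 5 = 31; 31−1 = 30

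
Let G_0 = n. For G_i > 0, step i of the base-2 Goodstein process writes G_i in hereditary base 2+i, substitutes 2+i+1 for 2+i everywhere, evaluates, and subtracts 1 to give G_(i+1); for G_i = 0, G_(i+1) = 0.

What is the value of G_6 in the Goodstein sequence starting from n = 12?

134217867

i=0: 12 = 2^(2 + 1) + 2^2 (b=2); 2→3: 3^(3 + 1) + 3^3 = 108; 108−1 = 107
i=1: 107 = 3^(3 + 1) + 2·3^2 + 2·3 + 2 (b=3); 3→4: 4^(4 + 1) + 2·4^2 + 2·4 + 2 = 1066; 1066−1 = 1065
i=2: 1065 = 4^(4 + 1) + 2·4^2 + 2·4 + 1 (b=4); 4→5: 5^(5 + 1) + 2·5^2 + 2·5 + 1 = 15686; 15686−1 = 15685
i=3: 15685 = 5^(5 + 1) + 2·5^2 + 2·5 (b=5); 5→6: 6^(6 + 1) + 2·6^2 + 2·6 = 280020; 280020−1 = 280019
i=4: 280019 = 6^(6 + 1) + 2·6^2 + 6 + 5 (b=6); 6→7: 7^(7 + 1) + 2·7^2 + 7 + 5 = 5764911; 5764911−1 = 5764910
i=5: 5764910 = 7^(7 + 1) + 2·7^2 + 7 + 4 (b=7); 7→8: 8^(8 + 1) + 2·8^2 + 8 + 4 = 134217868; 134217868−1 = 134217867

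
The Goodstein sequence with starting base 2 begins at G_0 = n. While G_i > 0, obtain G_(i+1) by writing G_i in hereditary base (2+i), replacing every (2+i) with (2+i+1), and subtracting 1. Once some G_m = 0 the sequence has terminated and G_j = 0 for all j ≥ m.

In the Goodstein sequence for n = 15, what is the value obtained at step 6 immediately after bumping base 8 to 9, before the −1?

3524450281

base 2: 15 = 2^(2 + 1) + 2^2 + 2 + 1; at 3: 3^(3 + 1) + 3^3 + 3 + 1 = 112; next = 111
base 3: 111 = 3^(3 + 1) + 3^3 + 3; at 4: 4^(4 + 1) + 4^4 + 4 = 1284; next = 1283
base 4: 1283 = 4^(4 + 1) + 4^4 + 3; at 5: 5^(5 + 1) + 5^5 + 3 = 18753; next = 18752
base 5: 18752 = 5^(5 + 1) + 5^5 + 2; at 6: 6^(6 + 1) + 6^6 + 2 = 326594; next = 326593
base 6: 326593 = 6^(6 + 1) + 6^6 + 1; at 7: 7^(7 + 1) + 7^7 + 1 = 6588345; next = 6588344
base 7: 6588344 = 7^(7 + 1) + 7^7; at 8: 8^(8 + 1) + 8^8 = 150994944; next = 150994943
base 8: 150994943 = 8^(8 + 1) + 7·8^7 + 7·8^6 + 7·8^5 + 7·8^4 + 7·8^3 + 7·8^2 + 7·8 + 7; at 9: 9^(9 + 1) + 7·9^7 + 7·9^6 + 7·9^5 + 7·9^4 + 7·9^3 + 7·9^2 + 7·9 + 7 = 3524450281; next = 3524450280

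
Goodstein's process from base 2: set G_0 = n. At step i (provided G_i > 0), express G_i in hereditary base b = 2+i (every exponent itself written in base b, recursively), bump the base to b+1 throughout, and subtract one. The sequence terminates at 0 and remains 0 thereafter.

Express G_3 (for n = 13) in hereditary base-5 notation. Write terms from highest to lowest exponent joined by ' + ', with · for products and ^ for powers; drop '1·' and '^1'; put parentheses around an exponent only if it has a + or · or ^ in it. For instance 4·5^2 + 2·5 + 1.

5^(5 + 1) + 3·5^3 + 3·5^2 + 3·5 + 2

(0) 13|_2 = 2^(2 + 1) + 2^2 + 1 ↦ 3^(3 + 1) + 3^3 + 1|_3 = 109 ⇒ 108
(1) 108|_3 = 3^(3 + 1) + 3^3 ↦ 4^(4 + 1) + 4^4|_4 = 1280 ⇒ 1279
(2) 1279|_4 = 4^(4 + 1) + 3·4^3 + 3·4^2 + 3·4 + 3 ↦ 5^(5 + 1) + 3·5^3 + 3·5^2 + 3·5 + 3|_5 = 16093 ⇒ 16092
(3) 16092|_5 = 5^(5 + 1) + 3·5^3 + 3·5^2 + 3·5 + 2 ↦ 6^(6 + 1) + 3·6^3 + 3·6^2 + 3·6 + 2|_6 = 280712 ⇒ 280711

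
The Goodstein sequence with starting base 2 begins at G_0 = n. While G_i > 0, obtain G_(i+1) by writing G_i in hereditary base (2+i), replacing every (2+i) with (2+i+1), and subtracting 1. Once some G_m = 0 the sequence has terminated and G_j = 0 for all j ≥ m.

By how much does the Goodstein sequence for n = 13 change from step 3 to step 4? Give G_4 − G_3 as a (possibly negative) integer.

264619

13 —HB2→ 2^(2 + 1) + 2^2 + 1 —bump→ 3^(3 + 1) + 3^3 + 1 = 109 —(−1)→ 108
108 —HB3→ 3^(3 + 1) + 3^3 —bump→ 4^(4 + 1) + 4^4 = 1280 —(−1)→ 1279
1279 —HB4→ 4^(4 + 1) + 3·4^3 + 3·4^2 + 3·4 + 3 —bump→ 5^(5 + 1) + 3·5^3 + 3·5^2 + 3·5 + 3 = 16093 —(−1)→ 16092
16092 —HB5→ 5^(5 + 1) + 3·5^3 + 3·5^2 + 3·5 + 2 —bump→ 6^(6 + 1) + 3·6^3 + 3·6^2 + 3·6 + 2 = 280712 —(−1)→ 280711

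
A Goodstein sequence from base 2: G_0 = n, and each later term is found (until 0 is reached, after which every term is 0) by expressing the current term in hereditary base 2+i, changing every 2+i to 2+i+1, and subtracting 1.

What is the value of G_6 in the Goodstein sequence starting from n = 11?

G_0 = 11. HB_2(11) = 2^(2 + 1) + 2 + 1. Bump = 85. G_1 = 84.
G_1 = 84. HB_3(84) = 3^(3 + 1) + 3. Bump = 1028. G_2 = 1027.
G_2 = 1027. HB_4(1027) = 4^(4 + 1) + 3. Bump = 15628. G_3 = 15627.
G_3 = 15627. HB_5(15627) = 5^(5 + 1) + 2. Bump = 279938. G_4 = 279937.
G_4 = 279937. HB_6(279937) = 6^(6 + 1) + 1. Bump = 5764802. G_5 = 5764801.
G_5 = 5764801. HB_7(5764801) = 7^(7 + 1). Bump = 134217728. G_6 = 134217727.
G_6 = 134217727. HB_8(134217727) = 7·8^8 + 7·8^7 + 7·8^6 + 7·8^5 + 7·8^4 + 7·8^3 + 7·8^2 + 7·8 + 7. Bump = 2749609303. G_7 = 2749609302.

134217727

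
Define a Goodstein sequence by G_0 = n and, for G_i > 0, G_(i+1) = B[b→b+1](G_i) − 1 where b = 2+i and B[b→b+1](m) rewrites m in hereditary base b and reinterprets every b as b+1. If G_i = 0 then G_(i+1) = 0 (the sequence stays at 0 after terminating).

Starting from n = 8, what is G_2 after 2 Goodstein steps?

8 —HB2→ 2^(2 + 1) —bump→ 3^(3 + 1) = 81 —(−1)→ 80
80 —HB3→ 2·3^3 + 2·3^2 + 2·3 + 2 —bump→ 2·4^4 + 2·4^2 + 2·4 + 2 = 554 —(−1)→ 553
553 —HB4→ 2·4^4 + 2·4^2 + 2·4 + 1 —bump→ 2·5^5 + 2·5^2 + 2·5 + 1 = 6311 —(−1)→ 6310

553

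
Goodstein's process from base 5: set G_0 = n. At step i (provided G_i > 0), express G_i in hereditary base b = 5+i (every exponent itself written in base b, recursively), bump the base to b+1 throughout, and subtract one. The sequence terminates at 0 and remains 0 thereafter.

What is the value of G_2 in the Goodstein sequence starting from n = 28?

G_0 = 28. HB_5(28) = 5^2 + 3. Bump = 39. G_1 = 38.
G_1 = 38. HB_6(38) = 6^2 + 2. Bump = 51. G_2 = 50.
G_2 = 50. HB_7(50) = 7^2 + 1. Bump = 65. G_3 = 64.

50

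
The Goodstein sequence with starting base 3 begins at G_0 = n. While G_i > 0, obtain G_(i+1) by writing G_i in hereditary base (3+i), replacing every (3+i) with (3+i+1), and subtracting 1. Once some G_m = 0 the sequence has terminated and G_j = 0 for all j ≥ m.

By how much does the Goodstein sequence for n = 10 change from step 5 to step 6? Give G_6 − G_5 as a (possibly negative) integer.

G_0=10  [base 3] 3^2 + 1  →[3↦4]→  4^2 + 1 = 17  −1 ⇒ G_1=16
G_1=16  [base 4] 4^2  →[4↦5]→  5^2 = 25  −1 ⇒ G_2=24
G_2=24  [base 5] 4·5 + 4  →[5↦6]→  4·6 + 4 = 28  −1 ⇒ G_3=27
G_3=27  [base 6] 4·6 + 3  →[6↦7]→  4·7 + 3 = 31  −1 ⇒ G_4=30
G_4=30  [base 7] 4·7 + 2  →[7↦8]→  4·8 + 2 = 34  −1 ⇒ G_5=33
G_5=33  [base 8] 4·8 + 1  →[8↦9]→  4·9 + 1 = 37  −1 ⇒ G_6=36

3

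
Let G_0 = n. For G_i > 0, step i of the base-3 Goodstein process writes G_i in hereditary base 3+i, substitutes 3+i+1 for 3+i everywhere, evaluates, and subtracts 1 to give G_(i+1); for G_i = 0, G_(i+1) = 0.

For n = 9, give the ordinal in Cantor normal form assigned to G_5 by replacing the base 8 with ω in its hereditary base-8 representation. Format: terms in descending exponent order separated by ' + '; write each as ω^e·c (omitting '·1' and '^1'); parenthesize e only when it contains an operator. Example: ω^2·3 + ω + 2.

ω·2 + 7

[0] 9 ≡ 3^2 (base 3). Lift 4: 16. −1: 15.
[1] 15 ≡ 3·4 + 3 (base 4). Lift 5: 18. −1: 17.
[2] 17 ≡ 3·5 + 2 (base 5). Lift 6: 20. −1: 19.
[3] 19 ≡ 3·6 + 1 (base 6). Lift 7: 22. −1: 21.
[4] 21 ≡ 3·7 (base 7). Lift 8: 24. −1: 23.
[5] 23 ≡ 2·8 + 7 (base 8). Lift 9: 25. −1: 24.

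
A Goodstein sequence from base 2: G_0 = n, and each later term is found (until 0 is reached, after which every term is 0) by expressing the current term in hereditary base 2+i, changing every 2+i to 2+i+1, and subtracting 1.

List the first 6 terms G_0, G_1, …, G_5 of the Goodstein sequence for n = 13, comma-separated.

13, 108, 1279, 16092, 280711, 5765998

13 —HB2→ 2^(2 + 1) + 2^2 + 1 —bump→ 3^(3 + 1) + 3^3 + 1 = 109 —(−1)→ 108
108 —HB3→ 3^(3 + 1) + 3^3 —bump→ 4^(4 + 1) + 4^4 = 1280 —(−1)→ 1279
1279 —HB4→ 4^(4 + 1) + 3·4^3 + 3·4^2 + 3·4 + 3 —bump→ 5^(5 + 1) + 3·5^3 + 3·5^2 + 3·5 + 3 = 16093 —(−1)→ 16092
16092 —HB5→ 5^(5 + 1) + 3·5^3 + 3·5^2 + 3·5 + 2 —bump→ 6^(6 + 1) + 3·6^3 + 3·6^2 + 3·6 + 2 = 280712 —(−1)→ 280711
280711 —HB6→ 6^(6 + 1) + 3·6^3 + 3·6^2 + 3·6 + 1 —bump→ 7^(7 + 1) + 3·7^3 + 3·7^2 + 3·7 + 1 = 5765999 —(−1)→ 5765998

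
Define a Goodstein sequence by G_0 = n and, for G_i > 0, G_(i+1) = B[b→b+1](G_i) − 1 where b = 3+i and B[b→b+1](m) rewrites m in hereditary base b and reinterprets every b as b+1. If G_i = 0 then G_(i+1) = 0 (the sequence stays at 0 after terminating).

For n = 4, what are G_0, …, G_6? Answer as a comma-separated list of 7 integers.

4 —HB3→ 3 + 1 —bump→ 4 + 1 = 5 —(−1)→ 4
4 —HB4→ 4 —bump→ 5 = 5 —(−1)→ 4
4 —HB5→ 4 —bump→ 4 = 4 —(−1)→ 3
3 —HB6→ 3 —bump→ 3 = 3 —(−1)→ 2
2 —HB7→ 2 —bump→ 2 = 2 —(−1)→ 1
1 —HB8→ 1 —bump→ 1 = 1 —(−1)→ 0

4, 4, 4, 3, 2, 1, 0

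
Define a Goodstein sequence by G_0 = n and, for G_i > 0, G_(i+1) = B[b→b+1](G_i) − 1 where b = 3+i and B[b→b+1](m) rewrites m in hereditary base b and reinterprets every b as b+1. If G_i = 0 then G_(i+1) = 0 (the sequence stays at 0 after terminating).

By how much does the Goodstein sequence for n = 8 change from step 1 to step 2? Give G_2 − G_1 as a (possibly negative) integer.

G_0 = 8. HB_3(8) = 2·3 + 2. Bump = 10. G_1 = 9.
G_1 = 9. HB_4(9) = 2·4 + 1. Bump = 11. G_2 = 10.

1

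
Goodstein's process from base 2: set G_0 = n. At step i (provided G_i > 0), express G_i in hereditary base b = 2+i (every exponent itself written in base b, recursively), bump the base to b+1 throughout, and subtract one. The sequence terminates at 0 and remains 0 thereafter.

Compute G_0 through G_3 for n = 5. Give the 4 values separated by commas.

5, 27, 255, 467

G_0=5  [base 2] 2^2 + 1  →[2↦3]→  3^3 + 1 = 28  −1 ⇒ G_1=27
G_1=27  [base 3] 3^3  →[3↦4]→  4^4 = 256  −1 ⇒ G_2=255
G_2=255  [base 4] 3·4^3 + 3·4^2 + 3·4 + 3  →[4↦5]→  3·5^3 + 3·5^2 + 3·5 + 3 = 468  −1 ⇒ G_3=467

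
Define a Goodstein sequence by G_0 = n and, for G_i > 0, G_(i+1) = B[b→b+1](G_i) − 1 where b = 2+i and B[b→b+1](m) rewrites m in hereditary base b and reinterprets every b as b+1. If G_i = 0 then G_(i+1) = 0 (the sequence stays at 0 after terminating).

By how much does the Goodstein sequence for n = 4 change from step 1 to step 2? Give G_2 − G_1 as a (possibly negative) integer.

15

(0) 4|_2 = 2^2 ↦ 3^3|_3 = 27 ⇒ 26
(1) 26|_3 = 2·3^2 + 2·3 + 2 ↦ 2·4^2 + 2·4 + 2|_4 = 42 ⇒ 41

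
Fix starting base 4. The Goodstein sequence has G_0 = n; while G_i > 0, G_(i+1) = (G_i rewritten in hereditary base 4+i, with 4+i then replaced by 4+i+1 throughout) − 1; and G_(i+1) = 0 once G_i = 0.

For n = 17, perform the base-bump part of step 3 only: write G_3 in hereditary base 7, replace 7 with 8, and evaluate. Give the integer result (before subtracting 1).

[0] 17 ≡ 4^2 + 1 (base 4). Lift 5: 26. −1: 25.
[1] 25 ≡ 5^2 (base 5). Lift 6: 36. −1: 35.
[2] 35 ≡ 5·6 + 5 (base 6). Lift 7: 40. −1: 39.
[3] 39 ≡ 5·7 + 4 (base 7). Lift 8: 44. −1: 43.

44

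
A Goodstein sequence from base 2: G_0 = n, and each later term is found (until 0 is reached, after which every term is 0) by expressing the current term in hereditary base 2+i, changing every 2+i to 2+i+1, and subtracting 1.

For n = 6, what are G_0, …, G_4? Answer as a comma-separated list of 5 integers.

6, 29, 257, 3125, 46655

G_0 = 6. HB_2(6) = 2^2 + 2. Bump = 30. G_1 = 29.
G_1 = 29. HB_3(29) = 3^3 + 2. Bump = 258. G_2 = 257.
G_2 = 257. HB_4(257) = 4^4 + 1. Bump = 3126. G_3 = 3125.
G_3 = 3125. HB_5(3125) = 5^5. Bump = 46656. G_4 = 46655.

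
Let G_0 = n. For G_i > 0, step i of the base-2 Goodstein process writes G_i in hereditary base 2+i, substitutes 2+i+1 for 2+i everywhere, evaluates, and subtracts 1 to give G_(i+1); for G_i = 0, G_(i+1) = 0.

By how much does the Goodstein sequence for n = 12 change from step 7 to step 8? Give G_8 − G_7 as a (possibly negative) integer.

i=0: 12 = 2^(2 + 1) + 2^2 (b=2); 2→3: 3^(3 + 1) + 3^3 = 108; 108−1 = 107
i=1: 107 = 3^(3 + 1) + 2·3^2 + 2·3 + 2 (b=3); 3→4: 4^(4 + 1) + 2·4^2 + 2·4 + 2 = 1066; 1066−1 = 1065
i=2: 1065 = 4^(4 + 1) + 2·4^2 + 2·4 + 1 (b=4); 4→5: 5^(5 + 1) + 2·5^2 + 2·5 + 1 = 15686; 15686−1 = 15685
i=3: 15685 = 5^(5 + 1) + 2·5^2 + 2·5 (b=5); 5→6: 6^(6 + 1) + 2·6^2 + 2·6 = 280020; 280020−1 = 280019
i=4: 280019 = 6^(6 + 1) + 2·6^2 + 6 + 5 (b=6); 6→7: 7^(7 + 1) + 2·7^2 + 7 + 5 = 5764911; 5764911−1 = 5764910
i=5: 5764910 = 7^(7 + 1) + 2·7^2 + 7 + 4 (b=7); 7→8: 8^(8 + 1) + 2·8^2 + 8 + 4 = 134217868; 134217868−1 = 134217867
i=6: 134217867 = 8^(8 + 1) + 2·8^2 + 8 + 3 (b=8); 8→9: 9^(9 + 1) + 2·9^2 + 9 + 3 = 3486784575; 3486784575−1 = 3486784574
i=7: 3486784574 = 9^(9 + 1) + 2·9^2 + 9 + 2 (b=9); 9→10: 10^(10 + 1) + 2·10^2 + 10 + 2 = 100000000212; 100000000212−1 = 100000000211

96513215637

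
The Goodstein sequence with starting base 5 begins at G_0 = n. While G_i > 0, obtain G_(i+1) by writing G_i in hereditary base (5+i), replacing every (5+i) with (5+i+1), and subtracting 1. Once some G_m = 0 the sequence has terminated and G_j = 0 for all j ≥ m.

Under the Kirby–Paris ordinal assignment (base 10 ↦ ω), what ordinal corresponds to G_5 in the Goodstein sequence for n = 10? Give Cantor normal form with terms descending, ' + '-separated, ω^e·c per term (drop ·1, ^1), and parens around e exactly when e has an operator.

ω + 1

10 —HB5→ 2·5 —bump→ 2·6 = 12 —(−1)→ 11
11 —HB6→ 6 + 5 —bump→ 7 + 5 = 12 —(−1)→ 11
11 —HB7→ 7 + 4 —bump→ 8 + 4 = 12 —(−1)→ 11
11 —HB8→ 8 + 3 —bump→ 9 + 3 = 12 —(−1)→ 11
11 —HB9→ 9 + 2 —bump→ 10 + 2 = 12 —(−1)→ 11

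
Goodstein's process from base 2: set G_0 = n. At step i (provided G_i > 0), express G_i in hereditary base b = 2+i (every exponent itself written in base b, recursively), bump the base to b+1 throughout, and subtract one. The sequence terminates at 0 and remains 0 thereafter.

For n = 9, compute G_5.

G_0 = 9. HB_2(9) = 2^(2 + 1) + 1. Bump = 82. G_1 = 81.
G_1 = 81. HB_3(81) = 3^(3 + 1). Bump = 1024. G_2 = 1023.
G_2 = 1023. HB_4(1023) = 3·4^4 + 3·4^3 + 3·4^2 + 3·4 + 3. Bump = 9843. G_3 = 9842.
G_3 = 9842. HB_5(9842) = 3·5^5 + 3·5^3 + 3·5^2 + 3·5 + 2. Bump = 140744. G_4 = 140743.
G_4 = 140743. HB_6(140743) = 3·6^6 + 3·6^3 + 3·6^2 + 3·6 + 1. Bump = 2471827. G_5 = 2471826.
G_5 = 2471826. HB_7(2471826) = 3·7^7 + 3·7^3 + 3·7^2 + 3·7. Bump = 50333400. G_6 = 50333399.

2471826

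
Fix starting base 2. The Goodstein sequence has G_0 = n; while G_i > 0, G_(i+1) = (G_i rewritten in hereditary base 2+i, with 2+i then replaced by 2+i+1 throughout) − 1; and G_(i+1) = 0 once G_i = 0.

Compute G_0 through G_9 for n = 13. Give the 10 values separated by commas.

13, 108, 1279, 16092, 280711, 5765998, 134219479, 3486786855, 100000003325, 3138428381103

(0) 13|_2 = 2^(2 + 1) + 2^2 + 1 ↦ 3^(3 + 1) + 3^3 + 1|_3 = 109 ⇒ 108
(1) 108|_3 = 3^(3 + 1) + 3^3 ↦ 4^(4 + 1) + 4^4|_4 = 1280 ⇒ 1279
(2) 1279|_4 = 4^(4 + 1) + 3·4^3 + 3·4^2 + 3·4 + 3 ↦ 5^(5 + 1) + 3·5^3 + 3·5^2 + 3·5 + 3|_5 = 16093 ⇒ 16092
(3) 16092|_5 = 5^(5 + 1) + 3·5^3 + 3·5^2 + 3·5 + 2 ↦ 6^(6 + 1) + 3·6^3 + 3·6^2 + 3·6 + 2|_6 = 280712 ⇒ 280711
(4) 280711|_6 = 6^(6 + 1) + 3·6^3 + 3·6^2 + 3·6 + 1 ↦ 7^(7 + 1) + 3·7^3 + 3·7^2 + 3·7 + 1|_7 = 5765999 ⇒ 5765998
(5) 5765998|_7 = 7^(7 + 1) + 3·7^3 + 3·7^2 + 3·7 ↦ 8^(8 + 1) + 3·8^3 + 3·8^2 + 3·8|_8 = 134219480 ⇒ 134219479
(6) 134219479|_8 = 8^(8 + 1) + 3·8^3 + 3·8^2 + 2·8 + 7 ↦ 9^(9 + 1) + 3·9^3 + 3·9^2 + 2·9 + 7|_9 = 3486786856 ⇒ 3486786855
(7) 3486786855|_9 = 9^(9 + 1) + 3·9^3 + 3·9^2 + 2·9 + 6 ↦ 10^(10 + 1) + 3·10^3 + 3·10^2 + 2·10 + 6|_10 = 100000003326 ⇒ 100000003325
(8) 100000003325|_10 = 10^(10 + 1) + 3·10^3 + 3·10^2 + 2·10 + 5 ↦ 11^(11 + 1) + 3·11^3 + 3·11^2 + 2·11 + 5|_11 = 3138428381104 ⇒ 3138428381103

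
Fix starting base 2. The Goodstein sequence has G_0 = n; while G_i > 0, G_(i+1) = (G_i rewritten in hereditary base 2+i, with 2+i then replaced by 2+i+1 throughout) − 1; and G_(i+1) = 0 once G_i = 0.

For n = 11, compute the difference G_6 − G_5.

128452926

step 0: 11 = 2^(2 + 1) + 2 + 1; sub 3 for 2: 3^(3 + 1) + 3 + 1; = 85; G_1 = 85−1 = 84
step 1: 84 = 3^(3 + 1) + 3; sub 4 for 3: 4^(4 + 1) + 4; = 1028; G_2 = 1028−1 = 1027
step 2: 1027 = 4^(4 + 1) + 3; sub 5 for 4: 5^(5 + 1) + 3; = 15628; G_3 = 15628−1 = 15627
step 3: 15627 = 5^(5 + 1) + 2; sub 6 for 5: 6^(6 + 1) + 2; = 279938; G_4 = 279938−1 = 279937
step 4: 279937 = 6^(6 + 1) + 1; sub 7 for 6: 7^(7 + 1) + 1; = 5764802; G_5 = 5764802−1 = 5764801
step 5: 5764801 = 7^(7 + 1); sub 8 for 7: 8^(8 + 1); = 134217728; G_6 = 134217728−1 = 134217727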